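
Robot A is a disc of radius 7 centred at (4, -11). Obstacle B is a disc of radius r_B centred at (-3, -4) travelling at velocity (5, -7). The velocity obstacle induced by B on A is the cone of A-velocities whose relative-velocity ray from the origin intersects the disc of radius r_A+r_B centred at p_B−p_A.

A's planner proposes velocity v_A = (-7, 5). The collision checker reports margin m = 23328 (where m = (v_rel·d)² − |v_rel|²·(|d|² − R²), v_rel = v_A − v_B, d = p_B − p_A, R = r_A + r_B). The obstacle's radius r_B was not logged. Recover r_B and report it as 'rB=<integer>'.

m = 23328
d = (-7, 7);  v_rel = (-12, 12),  |v_rel|² = 288
v_rel×d = (-12)·(7) − (12)·(-7) = 0
since m = R²·288 − 0²:  R² = (0 + 23328) / 288 = 81
R = √81 = 9  ⇒  r_B = 9 − 7 = 2

rB=2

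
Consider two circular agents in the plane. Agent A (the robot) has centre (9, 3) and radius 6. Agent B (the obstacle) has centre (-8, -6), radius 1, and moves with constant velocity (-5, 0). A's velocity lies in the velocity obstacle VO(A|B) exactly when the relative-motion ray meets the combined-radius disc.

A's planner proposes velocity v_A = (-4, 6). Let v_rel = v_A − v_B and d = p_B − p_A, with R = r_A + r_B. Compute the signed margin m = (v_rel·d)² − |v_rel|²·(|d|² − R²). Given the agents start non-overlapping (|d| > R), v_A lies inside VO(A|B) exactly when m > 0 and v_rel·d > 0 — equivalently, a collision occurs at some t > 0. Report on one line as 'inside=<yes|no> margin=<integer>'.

d = (-17, -9),  |d|² = 370;  R = 6+1 = 7,  c = 370−7² = 321
v_rel = (1, 6),  |v_rel|² = 37;  v_rel·d = (1)·(-17) + (6)·(-9) = -71
37·t² + 142·t + 321 = 0  ⇒  m = (-71)² − 37·321 = -6836
m = -6836 < 0,  v_rel·d = -71 < 0  ⇒  outside

inside=no margin=-6836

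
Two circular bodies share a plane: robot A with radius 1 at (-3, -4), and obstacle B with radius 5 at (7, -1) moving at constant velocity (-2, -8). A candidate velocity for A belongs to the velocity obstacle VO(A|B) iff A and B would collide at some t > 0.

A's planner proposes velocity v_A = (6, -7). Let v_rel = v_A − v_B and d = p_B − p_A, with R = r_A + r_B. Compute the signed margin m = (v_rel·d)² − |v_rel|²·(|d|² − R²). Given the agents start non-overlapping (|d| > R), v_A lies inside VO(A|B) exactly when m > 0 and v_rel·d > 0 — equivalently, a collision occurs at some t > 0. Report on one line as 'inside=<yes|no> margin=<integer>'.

d = (10, 3),  |d|² = 109;  R = 1+5 = 6,  c = 109−6² = 73
v_rel = (8, 1),  |v_rel|² = 65;  v_rel·d = (8)·(10) + (1)·(3) = 83
65·t² − 166·t + 73 = 0  ⇒  m = 83² − 65·73 = 2144
m = 2144 > 0,  v_rel·d = 83 > 0  ⇒  inside

inside=yes margin=2144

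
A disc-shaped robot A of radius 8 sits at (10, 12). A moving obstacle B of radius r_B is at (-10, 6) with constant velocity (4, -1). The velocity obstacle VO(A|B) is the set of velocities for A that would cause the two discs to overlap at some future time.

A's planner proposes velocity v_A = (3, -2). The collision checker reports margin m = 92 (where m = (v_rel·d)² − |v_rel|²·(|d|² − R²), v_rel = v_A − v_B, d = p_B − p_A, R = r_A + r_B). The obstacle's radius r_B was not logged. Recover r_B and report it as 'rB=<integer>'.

m = 92
d = (-20, -6);  v_rel = (-1, -1),  |v_rel|² = 2
v_rel×d = (-1)·(-6) − (-1)·(-20) = -14
since m = R²·2 − (-14)²:  R² = (196 + 92) / 2 = 144
R = √144 = 12  ⇒  r_B = 12 − 8 = 4

rB=4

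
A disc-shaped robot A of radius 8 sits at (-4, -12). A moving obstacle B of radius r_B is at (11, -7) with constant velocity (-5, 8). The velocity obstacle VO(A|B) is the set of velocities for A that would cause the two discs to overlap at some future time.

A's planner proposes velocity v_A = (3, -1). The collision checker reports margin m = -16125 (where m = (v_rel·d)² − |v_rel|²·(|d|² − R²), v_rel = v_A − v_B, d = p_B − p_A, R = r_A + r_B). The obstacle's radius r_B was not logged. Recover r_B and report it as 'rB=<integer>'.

m = -16125
d = (15, 5);  v_rel = (8, -9),  |v_rel|² = 145
v_rel×d = (8)·(5) − (-9)·(15) = 175
since m = R²·145 − 175²:  R² = (30625 + -16125) / 145 = 100
R = √100 = 10  ⇒  r_B = 10 − 8 = 2

rB=2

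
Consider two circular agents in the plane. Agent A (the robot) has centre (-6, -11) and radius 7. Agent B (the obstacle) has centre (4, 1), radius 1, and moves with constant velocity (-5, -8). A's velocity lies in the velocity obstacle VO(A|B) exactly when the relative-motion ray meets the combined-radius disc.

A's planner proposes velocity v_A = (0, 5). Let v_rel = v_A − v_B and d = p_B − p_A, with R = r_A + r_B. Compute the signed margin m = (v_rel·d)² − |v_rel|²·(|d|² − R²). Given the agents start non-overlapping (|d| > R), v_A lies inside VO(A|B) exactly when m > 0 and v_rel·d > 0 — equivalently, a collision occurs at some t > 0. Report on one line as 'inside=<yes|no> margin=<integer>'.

d = (10, 12),  |d|² = 244;  R = 7+1 = 8,  c = 244−8² = 180
v_rel = (5, 13),  |v_rel|² = 194;  v_rel·d = (5)·(10) + (13)·(12) = 206
194·t² − 412·t + 180 = 0  ⇒  m = 206² − 194·180 = 7516
m = 7516 > 0,  v_rel·d = 206 > 0  ⇒  inside

inside=yes margin=7516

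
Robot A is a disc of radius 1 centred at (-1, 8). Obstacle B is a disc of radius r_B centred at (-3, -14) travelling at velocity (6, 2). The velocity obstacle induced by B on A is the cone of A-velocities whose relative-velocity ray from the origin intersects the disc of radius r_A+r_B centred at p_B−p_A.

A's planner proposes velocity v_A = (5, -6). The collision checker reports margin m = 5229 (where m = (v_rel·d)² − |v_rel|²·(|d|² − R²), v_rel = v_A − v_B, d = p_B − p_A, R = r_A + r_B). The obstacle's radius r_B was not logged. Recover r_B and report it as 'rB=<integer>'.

m = 5229
d = (-2, -22);  v_rel = (-1, -8),  |v_rel|² = 65
v_rel×d = (-1)·(-22) − (-8)·(-2) = 6
since m = R²·65 − 6²:  R² = (36 + 5229) / 65 = 81
R = √81 = 9  ⇒  r_B = 9 − 1 = 8

rB=8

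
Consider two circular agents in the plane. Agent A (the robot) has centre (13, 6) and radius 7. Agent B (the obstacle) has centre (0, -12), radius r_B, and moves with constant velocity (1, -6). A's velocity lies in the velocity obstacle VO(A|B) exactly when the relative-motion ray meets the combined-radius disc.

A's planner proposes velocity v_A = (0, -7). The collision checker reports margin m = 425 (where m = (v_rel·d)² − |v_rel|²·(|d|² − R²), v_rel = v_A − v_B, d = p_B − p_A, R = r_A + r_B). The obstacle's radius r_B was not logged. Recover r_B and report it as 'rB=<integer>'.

m = 425
d = (-13, -18);  v_rel = (-1, -1),  |v_rel|² = 2
v_rel×d = (-1)·(-18) − (-1)·(-13) = 5
since m = R²·2 − 5²:  R² = (25 + 425) / 2 = 225
R = √225 = 15  ⇒  r_B = 15 − 7 = 8

rB=8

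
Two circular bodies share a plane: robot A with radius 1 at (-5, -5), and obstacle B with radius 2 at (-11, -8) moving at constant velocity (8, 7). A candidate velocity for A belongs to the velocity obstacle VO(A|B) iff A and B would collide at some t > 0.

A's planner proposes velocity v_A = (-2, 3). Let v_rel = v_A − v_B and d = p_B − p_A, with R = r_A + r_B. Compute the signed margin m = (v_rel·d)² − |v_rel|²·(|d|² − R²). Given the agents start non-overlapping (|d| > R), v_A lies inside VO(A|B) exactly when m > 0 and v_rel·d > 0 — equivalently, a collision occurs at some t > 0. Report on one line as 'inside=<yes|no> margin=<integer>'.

d = (-6, -3),  |d|² = 45;  R = 1+2 = 3,  c = 45−3² = 36
v_rel = (-10, -4),  |v_rel|² = 116;  v_rel·d = (-10)·(-6) + (-4)·(-3) = 72
116·t² − 144·t + 36 = 0  ⇒  m = 72² − 116·36 = 1008
m = 1008 > 0,  v_rel·d = 72 > 0  ⇒  inside

inside=yes margin=1008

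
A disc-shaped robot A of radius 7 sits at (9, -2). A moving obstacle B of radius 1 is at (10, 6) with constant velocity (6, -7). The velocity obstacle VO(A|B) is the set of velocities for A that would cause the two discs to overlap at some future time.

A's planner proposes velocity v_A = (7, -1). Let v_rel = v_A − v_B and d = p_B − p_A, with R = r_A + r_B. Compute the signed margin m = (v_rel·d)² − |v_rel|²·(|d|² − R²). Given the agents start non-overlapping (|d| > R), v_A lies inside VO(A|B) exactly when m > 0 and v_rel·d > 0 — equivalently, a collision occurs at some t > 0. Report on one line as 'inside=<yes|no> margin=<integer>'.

d = (1, 8),  |d|² = 65;  R = 7+1 = 8,  c = 65−8² = 1
v_rel = (1, 6),  |v_rel|² = 37;  v_rel·d = (1)·(1) + (6)·(8) = 49
37·t² − 98·t + 1 = 0  ⇒  m = 49² − 37·1 = 2364
m = 2364 > 0,  v_rel·d = 49 > 0  ⇒  inside

inside=yes margin=2364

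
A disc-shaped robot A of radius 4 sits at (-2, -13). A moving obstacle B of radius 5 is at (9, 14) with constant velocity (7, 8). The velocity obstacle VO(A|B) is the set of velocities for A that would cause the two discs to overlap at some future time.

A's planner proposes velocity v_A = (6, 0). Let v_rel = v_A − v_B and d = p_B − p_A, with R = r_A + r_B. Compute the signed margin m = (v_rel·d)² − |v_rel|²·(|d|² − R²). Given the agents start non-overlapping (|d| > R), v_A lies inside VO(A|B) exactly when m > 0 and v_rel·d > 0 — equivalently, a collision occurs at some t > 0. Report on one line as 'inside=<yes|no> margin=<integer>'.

d = (11, 27),  |d|² = 850;  R = 4+5 = 9,  c = 850−9² = 769
v_rel = (-1, -8),  |v_rel|² = 65;  v_rel·d = (-1)·(11) + (-8)·(27) = -227
65·t² + 454·t + 769 = 0  ⇒  m = (-227)² − 65·769 = 1544
m = 1544 > 0,  v_rel·d = -227 < 0  ⇒  outside

inside=no margin=1544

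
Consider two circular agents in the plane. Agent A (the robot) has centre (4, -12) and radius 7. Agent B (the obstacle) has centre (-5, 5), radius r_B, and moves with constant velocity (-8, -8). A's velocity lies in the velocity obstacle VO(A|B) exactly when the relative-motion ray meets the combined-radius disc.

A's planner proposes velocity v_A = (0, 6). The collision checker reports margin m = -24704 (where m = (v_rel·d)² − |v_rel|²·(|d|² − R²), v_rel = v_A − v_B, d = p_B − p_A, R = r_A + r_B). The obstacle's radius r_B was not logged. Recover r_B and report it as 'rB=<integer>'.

m = -24704
d = (-9, 17);  v_rel = (8, 14),  |v_rel|² = 260
v_rel×d = (8)·(17) − (14)·(-9) = 262
since m = R²·260 − 262²:  R² = (68644 + -24704) / 260 = 169
R = √169 = 13  ⇒  r_B = 13 − 7 = 6

rB=6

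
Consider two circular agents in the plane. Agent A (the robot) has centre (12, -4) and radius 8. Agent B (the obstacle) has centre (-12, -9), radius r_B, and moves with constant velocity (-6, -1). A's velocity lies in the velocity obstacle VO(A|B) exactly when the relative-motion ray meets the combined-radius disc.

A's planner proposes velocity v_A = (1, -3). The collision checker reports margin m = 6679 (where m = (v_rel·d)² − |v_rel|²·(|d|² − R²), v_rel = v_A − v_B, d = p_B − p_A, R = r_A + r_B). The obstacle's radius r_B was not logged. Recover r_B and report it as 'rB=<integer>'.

m = 6679
d = (-24, -5);  v_rel = (7, -2),  |v_rel|² = 53
v_rel×d = (7)·(-5) − (-2)·(-24) = -83
since m = R²·53 − (-83)²:  R² = (6889 + 6679) / 53 = 256
R = √256 = 16  ⇒  r_B = 16 − 8 = 8

rB=8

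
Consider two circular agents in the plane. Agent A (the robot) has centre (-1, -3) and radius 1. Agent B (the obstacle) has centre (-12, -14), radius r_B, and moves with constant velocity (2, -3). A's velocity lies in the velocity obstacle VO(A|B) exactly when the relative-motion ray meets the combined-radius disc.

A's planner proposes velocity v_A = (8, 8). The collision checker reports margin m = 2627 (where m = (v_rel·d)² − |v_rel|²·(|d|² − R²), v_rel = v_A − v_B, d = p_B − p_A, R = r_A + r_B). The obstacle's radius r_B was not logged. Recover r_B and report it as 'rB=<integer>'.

m = 2627
d = (-11, -11);  v_rel = (6, 11),  |v_rel|² = 157
v_rel×d = (6)·(-11) − (11)·(-11) = 55
since m = R²·157 − 55²:  R² = (3025 + 2627) / 157 = 36
R = √36 = 6  ⇒  r_B = 6 − 1 = 5

rB=5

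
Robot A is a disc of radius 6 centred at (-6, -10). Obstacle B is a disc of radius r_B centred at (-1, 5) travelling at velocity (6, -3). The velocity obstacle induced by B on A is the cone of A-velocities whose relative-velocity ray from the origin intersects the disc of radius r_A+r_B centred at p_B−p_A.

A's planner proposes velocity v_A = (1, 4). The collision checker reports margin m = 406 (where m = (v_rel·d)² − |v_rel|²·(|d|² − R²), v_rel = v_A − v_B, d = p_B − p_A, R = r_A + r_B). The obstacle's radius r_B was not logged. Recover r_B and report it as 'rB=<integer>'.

m = 406
d = (5, 15);  v_rel = (-5, 7),  |v_rel|² = 74
v_rel×d = (-5)·(15) − (7)·(5) = -110
since m = R²·74 − (-110)²:  R² = (12100 + 406) / 74 = 169
R = √169 = 13  ⇒  r_B = 13 − 6 = 7

rB=7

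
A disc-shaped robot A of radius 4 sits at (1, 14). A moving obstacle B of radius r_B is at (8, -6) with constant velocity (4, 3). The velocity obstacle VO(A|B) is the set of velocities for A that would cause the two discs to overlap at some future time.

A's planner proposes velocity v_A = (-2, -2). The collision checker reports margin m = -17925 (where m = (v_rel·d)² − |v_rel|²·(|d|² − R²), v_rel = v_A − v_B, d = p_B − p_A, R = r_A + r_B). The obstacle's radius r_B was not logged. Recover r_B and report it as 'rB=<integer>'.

m = -17925
d = (7, -20);  v_rel = (-6, -5),  |v_rel|² = 61
v_rel×d = (-6)·(-20) − (-5)·(7) = 155
since m = R²·61 − 155²:  R² = (24025 + -17925) / 61 = 100
R = √100 = 10  ⇒  r_B = 10 − 4 = 6

rB=6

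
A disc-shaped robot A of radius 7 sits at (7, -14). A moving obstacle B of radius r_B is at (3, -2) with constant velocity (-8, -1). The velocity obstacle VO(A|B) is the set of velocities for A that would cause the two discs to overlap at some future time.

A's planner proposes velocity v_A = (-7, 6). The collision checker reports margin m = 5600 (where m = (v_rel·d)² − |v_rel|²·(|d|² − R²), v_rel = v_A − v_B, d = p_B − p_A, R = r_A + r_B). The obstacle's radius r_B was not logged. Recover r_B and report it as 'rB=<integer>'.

m = 5600
d = (-4, 12);  v_rel = (1, 7),  |v_rel|² = 50
v_rel×d = (1)·(12) − (7)·(-4) = 40
since m = R²·50 − 40²:  R² = (1600 + 5600) / 50 = 144
R = √144 = 12  ⇒  r_B = 12 − 7 = 5

rB=5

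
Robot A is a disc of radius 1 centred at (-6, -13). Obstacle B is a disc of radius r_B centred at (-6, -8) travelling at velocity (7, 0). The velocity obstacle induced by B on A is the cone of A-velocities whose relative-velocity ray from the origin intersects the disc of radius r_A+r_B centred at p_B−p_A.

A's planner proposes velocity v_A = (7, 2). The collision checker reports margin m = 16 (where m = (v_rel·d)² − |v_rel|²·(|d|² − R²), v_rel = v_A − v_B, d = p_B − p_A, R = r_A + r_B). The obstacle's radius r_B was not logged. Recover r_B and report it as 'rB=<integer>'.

m = 16
d = (0, 5);  v_rel = (0, 2),  |v_rel|² = 4
v_rel×d = (0)·(5) − (2)·(0) = 0
since m = R²·4 − 0²:  R² = (0 + 16) / 4 = 4
R = √4 = 2  ⇒  r_B = 2 − 1 = 1

rB=1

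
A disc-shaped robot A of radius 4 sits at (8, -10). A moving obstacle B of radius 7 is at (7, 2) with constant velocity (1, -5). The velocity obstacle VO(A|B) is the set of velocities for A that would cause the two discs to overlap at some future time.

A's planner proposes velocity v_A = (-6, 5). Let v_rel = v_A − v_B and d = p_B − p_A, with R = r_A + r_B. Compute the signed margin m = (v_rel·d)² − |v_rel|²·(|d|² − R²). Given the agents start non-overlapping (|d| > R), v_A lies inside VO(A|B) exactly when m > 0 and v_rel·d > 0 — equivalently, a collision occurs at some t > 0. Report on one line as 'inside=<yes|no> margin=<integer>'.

d = (-1, 12),  |d|² = 145;  R = 4+7 = 11,  c = 145−11² = 24
v_rel = (-7, 10),  |v_rel|² = 149;  v_rel·d = (-7)·(-1) + (10)·(12) = 127
149·t² − 254·t + 24 = 0  ⇒  m = 127² − 149·24 = 12553
m = 12553 > 0,  v_rel·d = 127 > 0  ⇒  inside

inside=yes margin=12553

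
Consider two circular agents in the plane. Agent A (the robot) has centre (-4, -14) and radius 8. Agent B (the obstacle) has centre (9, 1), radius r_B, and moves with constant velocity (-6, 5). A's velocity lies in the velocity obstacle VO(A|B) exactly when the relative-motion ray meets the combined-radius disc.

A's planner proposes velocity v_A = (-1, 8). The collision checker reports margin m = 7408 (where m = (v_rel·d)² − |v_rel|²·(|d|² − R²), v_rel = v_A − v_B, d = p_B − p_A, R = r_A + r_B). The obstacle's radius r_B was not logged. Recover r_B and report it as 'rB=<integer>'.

m = 7408
d = (13, 15);  v_rel = (5, 3),  |v_rel|² = 34
v_rel×d = (5)·(15) − (3)·(13) = 36
since m = R²·34 − 36²:  R² = (1296 + 7408) / 34 = 256
R = √256 = 16  ⇒  r_B = 16 − 8 = 8

rB=8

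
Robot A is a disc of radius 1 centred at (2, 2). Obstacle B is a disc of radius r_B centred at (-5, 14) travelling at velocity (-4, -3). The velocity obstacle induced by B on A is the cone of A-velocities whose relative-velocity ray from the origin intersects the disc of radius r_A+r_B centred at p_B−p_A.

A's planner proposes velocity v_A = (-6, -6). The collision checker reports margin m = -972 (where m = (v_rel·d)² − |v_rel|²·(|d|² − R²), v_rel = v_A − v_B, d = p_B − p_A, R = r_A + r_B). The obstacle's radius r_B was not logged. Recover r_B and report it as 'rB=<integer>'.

m = -972
d = (-7, 12);  v_rel = (-2, -3),  |v_rel|² = 13
v_rel×d = (-2)·(12) − (-3)·(-7) = -45
since m = R²·13 − (-45)²:  R² = (2025 + -972) / 13 = 81
R = √81 = 9  ⇒  r_B = 9 − 1 = 8

rB=8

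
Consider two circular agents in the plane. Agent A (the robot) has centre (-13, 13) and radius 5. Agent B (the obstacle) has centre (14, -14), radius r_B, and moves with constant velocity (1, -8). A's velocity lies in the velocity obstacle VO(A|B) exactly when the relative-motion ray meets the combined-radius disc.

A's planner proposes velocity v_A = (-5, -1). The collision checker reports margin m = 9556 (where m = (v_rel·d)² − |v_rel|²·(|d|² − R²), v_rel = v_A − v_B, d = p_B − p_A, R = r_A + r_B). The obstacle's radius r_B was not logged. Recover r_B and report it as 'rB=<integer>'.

m = 9556
d = (27, -27);  v_rel = (-6, 7),  |v_rel|² = 85
v_rel×d = (-6)·(-27) − (7)·(27) = -27
since m = R²·85 − (-27)²:  R² = (729 + 9556) / 85 = 121
R = √121 = 11  ⇒  r_B = 11 − 5 = 6

rB=6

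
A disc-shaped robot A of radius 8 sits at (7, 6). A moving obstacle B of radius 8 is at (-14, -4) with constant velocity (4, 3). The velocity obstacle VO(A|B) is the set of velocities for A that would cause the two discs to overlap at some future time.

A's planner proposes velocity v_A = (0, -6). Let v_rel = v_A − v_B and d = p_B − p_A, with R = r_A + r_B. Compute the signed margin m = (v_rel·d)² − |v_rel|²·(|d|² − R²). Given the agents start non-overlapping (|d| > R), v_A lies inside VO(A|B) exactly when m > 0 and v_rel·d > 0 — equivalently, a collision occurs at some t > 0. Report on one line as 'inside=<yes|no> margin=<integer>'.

d = (-21, -10),  |d|² = 541;  R = 8+8 = 16,  c = 541−16² = 285
v_rel = (-4, -9),  |v_rel|² = 97;  v_rel·d = (-4)·(-21) + (-9)·(-10) = 174
97·t² − 348·t + 285 = 0  ⇒  m = 174² − 97·285 = 2631
m = 2631 > 0,  v_rel·d = 174 > 0  ⇒  inside

inside=yes margin=2631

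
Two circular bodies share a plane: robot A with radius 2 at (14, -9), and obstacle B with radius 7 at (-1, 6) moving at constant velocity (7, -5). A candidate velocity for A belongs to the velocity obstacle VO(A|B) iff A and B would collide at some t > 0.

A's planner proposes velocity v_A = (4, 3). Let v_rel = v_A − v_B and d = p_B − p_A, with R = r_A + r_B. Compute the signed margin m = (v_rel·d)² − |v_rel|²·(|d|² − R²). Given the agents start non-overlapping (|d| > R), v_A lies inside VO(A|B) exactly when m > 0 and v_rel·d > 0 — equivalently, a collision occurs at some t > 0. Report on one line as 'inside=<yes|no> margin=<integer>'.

d = (-15, 15),  |d|² = 450;  R = 2+7 = 9,  c = 450−9² = 369
v_rel = (-3, 8),  |v_rel|² = 73;  v_rel·d = (-3)·(-15) + (8)·(15) = 165
73·t² − 330·t + 369 = 0  ⇒  m = 165² − 73·369 = 288
m = 288 > 0,  v_rel·d = 165 > 0  ⇒  inside

inside=yes margin=288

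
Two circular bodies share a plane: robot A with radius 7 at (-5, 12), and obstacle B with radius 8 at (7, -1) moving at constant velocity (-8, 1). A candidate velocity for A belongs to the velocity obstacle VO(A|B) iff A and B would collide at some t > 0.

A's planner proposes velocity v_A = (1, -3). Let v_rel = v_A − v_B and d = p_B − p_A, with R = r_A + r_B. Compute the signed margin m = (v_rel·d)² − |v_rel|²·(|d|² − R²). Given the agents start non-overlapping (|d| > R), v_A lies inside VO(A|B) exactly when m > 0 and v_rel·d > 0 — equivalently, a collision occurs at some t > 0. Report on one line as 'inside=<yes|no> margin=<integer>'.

d = (12, -13),  |d|² = 313;  R = 7+8 = 15,  c = 313−15² = 88
v_rel = (9, -4),  |v_rel|² = 97;  v_rel·d = (9)·(12) + (-4)·(-13) = 160
97·t² − 320·t + 88 = 0  ⇒  m = 160² − 97·88 = 17064
m = 17064 > 0,  v_rel·d = 160 > 0  ⇒  inside

inside=yes margin=17064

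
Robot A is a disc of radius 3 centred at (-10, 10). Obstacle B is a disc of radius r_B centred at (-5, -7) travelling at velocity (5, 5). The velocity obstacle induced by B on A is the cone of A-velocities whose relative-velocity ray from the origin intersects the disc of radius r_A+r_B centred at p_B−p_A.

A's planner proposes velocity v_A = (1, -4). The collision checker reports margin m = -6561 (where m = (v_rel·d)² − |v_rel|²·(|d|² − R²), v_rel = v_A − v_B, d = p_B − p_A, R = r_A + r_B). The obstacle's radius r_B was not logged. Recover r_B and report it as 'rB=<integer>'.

m = -6561
d = (5, -17);  v_rel = (-4, -9),  |v_rel|² = 97
v_rel×d = (-4)·(-17) − (-9)·(5) = 113
since m = R²·97 − 113²:  R² = (12769 + -6561) / 97 = 64
R = √64 = 8  ⇒  r_B = 8 − 3 = 5

rB=5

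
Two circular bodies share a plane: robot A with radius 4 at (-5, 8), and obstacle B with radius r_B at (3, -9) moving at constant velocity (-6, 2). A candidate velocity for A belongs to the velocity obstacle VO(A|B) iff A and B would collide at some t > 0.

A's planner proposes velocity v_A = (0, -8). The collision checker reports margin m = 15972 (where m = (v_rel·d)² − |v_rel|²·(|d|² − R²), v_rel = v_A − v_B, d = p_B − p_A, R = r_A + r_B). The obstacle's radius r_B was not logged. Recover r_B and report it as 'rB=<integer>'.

m = 15972
d = (8, -17);  v_rel = (6, -10),  |v_rel|² = 136
v_rel×d = (6)·(-17) − (-10)·(8) = -22
since m = R²·136 − (-22)²:  R² = (484 + 15972) / 136 = 121
R = √121 = 11  ⇒  r_B = 11 − 4 = 7

rB=7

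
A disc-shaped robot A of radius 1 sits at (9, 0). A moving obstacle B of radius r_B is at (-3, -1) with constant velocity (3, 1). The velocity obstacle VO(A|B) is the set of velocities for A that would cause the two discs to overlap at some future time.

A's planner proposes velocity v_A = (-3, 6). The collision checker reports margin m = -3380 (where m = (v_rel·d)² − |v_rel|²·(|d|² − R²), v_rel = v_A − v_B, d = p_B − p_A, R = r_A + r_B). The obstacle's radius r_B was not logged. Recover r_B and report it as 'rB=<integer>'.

m = -3380
d = (-12, -1);  v_rel = (-6, 5),  |v_rel|² = 61
v_rel×d = (-6)·(-1) − (5)·(-12) = 66
since m = R²·61 − 66²:  R² = (4356 + -3380) / 61 = 16
R = √16 = 4  ⇒  r_B = 4 − 1 = 3

rB=3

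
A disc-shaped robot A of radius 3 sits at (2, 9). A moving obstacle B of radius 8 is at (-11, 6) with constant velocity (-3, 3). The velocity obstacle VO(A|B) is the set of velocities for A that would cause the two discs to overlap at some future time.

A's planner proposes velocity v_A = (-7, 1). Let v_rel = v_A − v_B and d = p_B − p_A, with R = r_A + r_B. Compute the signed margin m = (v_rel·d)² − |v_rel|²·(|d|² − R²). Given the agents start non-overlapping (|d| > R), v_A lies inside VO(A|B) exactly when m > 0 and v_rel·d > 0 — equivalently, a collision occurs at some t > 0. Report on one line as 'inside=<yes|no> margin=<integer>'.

d = (-13, -3),  |d|² = 178;  R = 3+8 = 11,  c = 178−11² = 57
v_rel = (-4, -2),  |v_rel|² = 20;  v_rel·d = (-4)·(-13) + (-2)·(-3) = 58
20·t² − 116·t + 57 = 0  ⇒  m = 58² − 20·57 = 2224
m = 2224 > 0,  v_rel·d = 58 > 0  ⇒  inside

inside=yes margin=2224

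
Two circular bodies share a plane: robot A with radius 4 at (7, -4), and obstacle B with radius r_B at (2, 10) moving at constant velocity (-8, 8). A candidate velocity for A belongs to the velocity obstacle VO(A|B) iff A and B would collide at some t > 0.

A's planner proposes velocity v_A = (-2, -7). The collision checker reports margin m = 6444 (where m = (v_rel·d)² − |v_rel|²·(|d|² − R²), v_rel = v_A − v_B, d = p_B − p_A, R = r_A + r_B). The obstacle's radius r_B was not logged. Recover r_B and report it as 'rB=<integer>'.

m = 6444
d = (-5, 14);  v_rel = (6, -15),  |v_rel|² = 261
v_rel×d = (6)·(14) − (-15)·(-5) = 9
since m = R²·261 − 9²:  R² = (81 + 6444) / 261 = 25
R = √25 = 5  ⇒  r_B = 5 − 4 = 1

rB=1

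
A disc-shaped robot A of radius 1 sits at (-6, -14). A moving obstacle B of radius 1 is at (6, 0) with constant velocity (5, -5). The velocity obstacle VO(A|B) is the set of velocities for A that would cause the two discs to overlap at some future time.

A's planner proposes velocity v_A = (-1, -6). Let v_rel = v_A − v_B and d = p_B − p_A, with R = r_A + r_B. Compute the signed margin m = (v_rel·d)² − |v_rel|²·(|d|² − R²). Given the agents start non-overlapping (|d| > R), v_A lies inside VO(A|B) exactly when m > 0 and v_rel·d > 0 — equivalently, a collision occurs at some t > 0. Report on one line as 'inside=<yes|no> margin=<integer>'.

d = (12, 14),  |d|² = 340;  R = 1+1 = 2,  c = 340−2² = 336
v_rel = (-6, -1),  |v_rel|² = 37;  v_rel·d = (-6)·(12) + (-1)·(14) = -86
37·t² + 172·t + 336 = 0  ⇒  m = (-86)² − 37·336 = -5036
m = -5036 < 0,  v_rel·d = -86 < 0  ⇒  outside

inside=no margin=-5036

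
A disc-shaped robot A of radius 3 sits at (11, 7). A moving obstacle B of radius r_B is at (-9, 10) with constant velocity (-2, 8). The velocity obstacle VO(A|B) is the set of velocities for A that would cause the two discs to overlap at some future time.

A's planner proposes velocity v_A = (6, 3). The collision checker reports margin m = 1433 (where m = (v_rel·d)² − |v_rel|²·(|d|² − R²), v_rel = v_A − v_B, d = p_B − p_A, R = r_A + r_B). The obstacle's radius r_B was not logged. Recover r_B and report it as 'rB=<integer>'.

m = 1433
d = (-20, 3);  v_rel = (8, -5),  |v_rel|² = 89
v_rel×d = (8)·(3) − (-5)·(-20) = -76
since m = R²·89 − (-76)²:  R² = (5776 + 1433) / 89 = 81
R = √81 = 9  ⇒  r_B = 9 − 3 = 6

rB=6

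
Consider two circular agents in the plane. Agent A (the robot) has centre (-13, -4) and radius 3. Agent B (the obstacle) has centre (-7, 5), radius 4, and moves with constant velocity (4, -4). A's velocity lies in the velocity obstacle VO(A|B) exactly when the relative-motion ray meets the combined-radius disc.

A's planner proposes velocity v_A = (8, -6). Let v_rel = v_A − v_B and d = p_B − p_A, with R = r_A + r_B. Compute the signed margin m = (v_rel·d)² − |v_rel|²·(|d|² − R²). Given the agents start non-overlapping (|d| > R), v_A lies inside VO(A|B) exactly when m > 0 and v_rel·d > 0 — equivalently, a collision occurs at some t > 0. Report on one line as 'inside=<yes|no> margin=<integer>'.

d = (6, 9),  |d|² = 117;  R = 3+4 = 7,  c = 117−7² = 68
v_rel = (4, -2),  |v_rel|² = 20;  v_rel·d = (4)·(6) + (-2)·(9) = 6
20·t² − 12·t + 68 = 0  ⇒  m = 6² − 20·68 = -1324
m = -1324 < 0,  v_rel·d = 6 > 0  ⇒  outside

inside=no margin=-1324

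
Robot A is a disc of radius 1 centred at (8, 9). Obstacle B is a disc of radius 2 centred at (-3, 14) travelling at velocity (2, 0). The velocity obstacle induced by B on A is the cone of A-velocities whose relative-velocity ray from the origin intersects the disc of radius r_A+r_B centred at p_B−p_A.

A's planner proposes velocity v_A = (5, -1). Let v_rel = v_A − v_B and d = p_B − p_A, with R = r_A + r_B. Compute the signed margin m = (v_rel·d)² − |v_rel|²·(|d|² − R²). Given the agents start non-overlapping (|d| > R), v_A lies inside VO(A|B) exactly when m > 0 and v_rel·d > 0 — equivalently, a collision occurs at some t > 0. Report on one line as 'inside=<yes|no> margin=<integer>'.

d = (-11, 5),  |d|² = 146;  R = 1+2 = 3,  c = 146−3² = 137
v_rel = (3, -1),  |v_rel|² = 10;  v_rel·d = (3)·(-11) + (-1)·(5) = -38
10·t² + 76·t + 137 = 0  ⇒  m = (-38)² − 10·137 = 74
m = 74 > 0,  v_rel·d = -38 < 0  ⇒  outside

inside=no margin=74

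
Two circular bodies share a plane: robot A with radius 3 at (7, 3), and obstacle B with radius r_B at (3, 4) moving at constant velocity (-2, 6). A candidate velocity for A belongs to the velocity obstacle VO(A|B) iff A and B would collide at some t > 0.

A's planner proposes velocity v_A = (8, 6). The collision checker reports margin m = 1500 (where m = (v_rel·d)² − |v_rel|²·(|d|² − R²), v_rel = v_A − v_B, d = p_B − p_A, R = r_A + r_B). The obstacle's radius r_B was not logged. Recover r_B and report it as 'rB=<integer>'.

m = 1500
d = (-4, 1);  v_rel = (10, 0),  |v_rel|² = 100
v_rel×d = (10)·(1) − (0)·(-4) = 10
since m = R²·100 − 10²:  R² = (100 + 1500) / 100 = 16
R = √16 = 4  ⇒  r_B = 4 − 3 = 1

rB=1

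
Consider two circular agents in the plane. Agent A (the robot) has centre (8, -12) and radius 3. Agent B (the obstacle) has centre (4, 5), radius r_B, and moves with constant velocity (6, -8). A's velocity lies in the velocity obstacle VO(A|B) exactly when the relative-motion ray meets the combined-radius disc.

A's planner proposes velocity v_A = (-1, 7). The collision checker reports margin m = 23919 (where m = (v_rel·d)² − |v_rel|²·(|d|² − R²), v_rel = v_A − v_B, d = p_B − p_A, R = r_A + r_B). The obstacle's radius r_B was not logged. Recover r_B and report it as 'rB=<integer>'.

m = 23919
d = (-4, 17);  v_rel = (-7, 15),  |v_rel|² = 274
v_rel×d = (-7)·(17) − (15)·(-4) = -59
since m = R²·274 − (-59)²:  R² = (3481 + 23919) / 274 = 100
R = √100 = 10  ⇒  r_B = 10 − 3 = 7

rB=7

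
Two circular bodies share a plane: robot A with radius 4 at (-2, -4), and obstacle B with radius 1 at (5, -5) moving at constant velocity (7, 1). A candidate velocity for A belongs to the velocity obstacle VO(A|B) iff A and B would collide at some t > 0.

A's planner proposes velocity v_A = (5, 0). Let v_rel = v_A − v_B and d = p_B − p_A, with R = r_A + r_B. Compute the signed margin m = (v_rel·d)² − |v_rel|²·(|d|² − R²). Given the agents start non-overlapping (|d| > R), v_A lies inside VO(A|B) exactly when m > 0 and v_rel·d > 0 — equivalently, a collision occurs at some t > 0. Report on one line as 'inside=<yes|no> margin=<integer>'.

d = (7, -1),  |d|² = 50;  R = 4+1 = 5,  c = 50−5² = 25
v_rel = (-2, -1),  |v_rel|² = 5;  v_rel·d = (-2)·(7) + (-1)·(-1) = -13
5·t² + 26·t + 25 = 0  ⇒  m = (-13)² − 5·25 = 44
m = 44 > 0,  v_rel·d = -13 < 0  ⇒  outside

inside=no margin=44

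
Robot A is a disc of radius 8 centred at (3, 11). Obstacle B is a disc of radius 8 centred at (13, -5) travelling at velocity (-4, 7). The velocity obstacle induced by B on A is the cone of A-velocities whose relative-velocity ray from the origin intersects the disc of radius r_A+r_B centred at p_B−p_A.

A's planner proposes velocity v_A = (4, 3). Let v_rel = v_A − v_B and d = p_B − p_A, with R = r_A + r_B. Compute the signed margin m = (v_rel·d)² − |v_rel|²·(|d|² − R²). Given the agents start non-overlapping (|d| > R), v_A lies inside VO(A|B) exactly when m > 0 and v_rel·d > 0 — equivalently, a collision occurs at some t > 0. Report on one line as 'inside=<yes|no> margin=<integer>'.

d = (10, -16),  |d|² = 356;  R = 8+8 = 16,  c = 356−16² = 100
v_rel = (8, -4),  |v_rel|² = 80;  v_rel·d = (8)·(10) + (-4)·(-16) = 144
80·t² − 288·t + 100 = 0  ⇒  m = 144² − 80·100 = 12736
m = 12736 > 0,  v_rel·d = 144 > 0  ⇒  inside

inside=yes margin=12736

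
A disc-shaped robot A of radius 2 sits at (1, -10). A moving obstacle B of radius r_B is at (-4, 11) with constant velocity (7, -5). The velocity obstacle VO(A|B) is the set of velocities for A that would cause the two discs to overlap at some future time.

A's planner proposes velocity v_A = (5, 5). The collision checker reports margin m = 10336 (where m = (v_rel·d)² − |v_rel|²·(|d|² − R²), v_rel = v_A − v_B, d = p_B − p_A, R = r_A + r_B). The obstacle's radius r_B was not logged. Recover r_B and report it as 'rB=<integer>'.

m = 10336
d = (-5, 21);  v_rel = (-2, 10),  |v_rel|² = 104
v_rel×d = (-2)·(21) − (10)·(-5) = 8
since m = R²·104 − 8²:  R² = (64 + 10336) / 104 = 100
R = √100 = 10  ⇒  r_B = 10 − 2 = 8

rB=8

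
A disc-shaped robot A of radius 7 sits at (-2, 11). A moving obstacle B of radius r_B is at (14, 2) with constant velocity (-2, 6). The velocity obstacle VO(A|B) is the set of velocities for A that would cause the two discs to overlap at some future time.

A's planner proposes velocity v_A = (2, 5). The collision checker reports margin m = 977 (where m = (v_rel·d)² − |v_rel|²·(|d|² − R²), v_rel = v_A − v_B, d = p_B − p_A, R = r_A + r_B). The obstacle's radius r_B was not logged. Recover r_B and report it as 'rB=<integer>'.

m = 977
d = (16, -9);  v_rel = (4, -1),  |v_rel|² = 17
v_rel×d = (4)·(-9) − (-1)·(16) = -20
since m = R²·17 − (-20)²:  R² = (400 + 977) / 17 = 81
R = √81 = 9  ⇒  r_B = 9 − 7 = 2

rB=2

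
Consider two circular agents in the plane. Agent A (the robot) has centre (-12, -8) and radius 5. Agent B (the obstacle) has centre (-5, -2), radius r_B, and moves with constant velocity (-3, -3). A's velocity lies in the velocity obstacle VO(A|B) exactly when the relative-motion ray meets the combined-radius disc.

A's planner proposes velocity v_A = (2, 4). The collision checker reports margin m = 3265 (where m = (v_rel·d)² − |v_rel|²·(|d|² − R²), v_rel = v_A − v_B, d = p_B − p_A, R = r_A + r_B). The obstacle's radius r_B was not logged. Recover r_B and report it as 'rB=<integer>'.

m = 3265
d = (7, 6);  v_rel = (5, 7),  |v_rel|² = 74
v_rel×d = (5)·(6) − (7)·(7) = -19
since m = R²·74 − (-19)²:  R² = (361 + 3265) / 74 = 49
R = √49 = 7  ⇒  r_B = 7 − 5 = 2

rB=2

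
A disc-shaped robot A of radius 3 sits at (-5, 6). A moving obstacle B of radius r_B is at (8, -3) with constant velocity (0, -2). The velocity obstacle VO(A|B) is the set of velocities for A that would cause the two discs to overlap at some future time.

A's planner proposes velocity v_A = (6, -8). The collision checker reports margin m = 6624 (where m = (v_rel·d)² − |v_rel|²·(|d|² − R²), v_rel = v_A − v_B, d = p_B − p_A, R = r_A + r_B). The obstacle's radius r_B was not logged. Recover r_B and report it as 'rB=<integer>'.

m = 6624
d = (13, -9);  v_rel = (6, -6),  |v_rel|² = 72
v_rel×d = (6)·(-9) − (-6)·(13) = 24
since m = R²·72 − 24²:  R² = (576 + 6624) / 72 = 100
R = √100 = 10  ⇒  r_B = 10 − 3 = 7

rB=7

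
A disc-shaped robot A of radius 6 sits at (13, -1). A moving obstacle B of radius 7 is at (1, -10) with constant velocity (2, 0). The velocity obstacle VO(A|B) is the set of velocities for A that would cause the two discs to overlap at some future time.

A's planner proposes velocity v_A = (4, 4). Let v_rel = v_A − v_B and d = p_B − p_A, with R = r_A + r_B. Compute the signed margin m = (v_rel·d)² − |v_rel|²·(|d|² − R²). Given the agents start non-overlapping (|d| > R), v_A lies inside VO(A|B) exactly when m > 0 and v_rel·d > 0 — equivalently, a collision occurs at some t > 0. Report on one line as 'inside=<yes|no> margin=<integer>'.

d = (-12, -9),  |d|² = 225;  R = 6+7 = 13,  c = 225−13² = 56
v_rel = (2, 4),  |v_rel|² = 20;  v_rel·d = (2)·(-12) + (4)·(-9) = -60
20·t² + 120·t + 56 = 0  ⇒  m = (-60)² − 20·56 = 2480
m = 2480 > 0,  v_rel·d = -60 < 0  ⇒  outside

inside=no margin=2480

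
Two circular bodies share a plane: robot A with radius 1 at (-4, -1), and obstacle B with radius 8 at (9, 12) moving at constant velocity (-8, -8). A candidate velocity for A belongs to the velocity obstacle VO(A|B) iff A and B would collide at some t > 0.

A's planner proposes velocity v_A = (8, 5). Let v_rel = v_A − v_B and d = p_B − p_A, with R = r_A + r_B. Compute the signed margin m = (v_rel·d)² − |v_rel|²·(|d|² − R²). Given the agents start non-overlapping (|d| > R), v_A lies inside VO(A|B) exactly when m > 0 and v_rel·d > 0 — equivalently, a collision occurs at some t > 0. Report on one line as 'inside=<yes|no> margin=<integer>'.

d = (13, 13),  |d|² = 338;  R = 1+8 = 9,  c = 338−9² = 257
v_rel = (16, 13),  |v_rel|² = 425;  v_rel·d = (16)·(13) + (13)·(13) = 377
425·t² − 754·t + 257 = 0  ⇒  m = 377² − 425·257 = 32904
m = 32904 > 0,  v_rel·d = 377 > 0  ⇒  inside

inside=yes margin=32904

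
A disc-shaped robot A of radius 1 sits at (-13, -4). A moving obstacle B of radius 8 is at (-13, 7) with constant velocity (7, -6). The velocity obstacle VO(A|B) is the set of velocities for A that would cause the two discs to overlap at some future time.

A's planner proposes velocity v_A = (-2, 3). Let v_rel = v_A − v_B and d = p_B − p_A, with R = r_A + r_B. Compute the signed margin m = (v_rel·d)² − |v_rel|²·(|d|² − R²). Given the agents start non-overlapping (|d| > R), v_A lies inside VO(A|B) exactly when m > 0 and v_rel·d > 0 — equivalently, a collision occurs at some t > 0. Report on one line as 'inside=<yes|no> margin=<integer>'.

d = (0, 11),  |d|² = 121;  R = 1+8 = 9,  c = 121−9² = 40
v_rel = (-9, 9),  |v_rel|² = 162;  v_rel·d = (-9)·(0) + (9)·(11) = 99
162·t² − 198·t + 40 = 0  ⇒  m = 99² − 162·40 = 3321
m = 3321 > 0,  v_rel·d = 99 > 0  ⇒  inside

inside=yes margin=3321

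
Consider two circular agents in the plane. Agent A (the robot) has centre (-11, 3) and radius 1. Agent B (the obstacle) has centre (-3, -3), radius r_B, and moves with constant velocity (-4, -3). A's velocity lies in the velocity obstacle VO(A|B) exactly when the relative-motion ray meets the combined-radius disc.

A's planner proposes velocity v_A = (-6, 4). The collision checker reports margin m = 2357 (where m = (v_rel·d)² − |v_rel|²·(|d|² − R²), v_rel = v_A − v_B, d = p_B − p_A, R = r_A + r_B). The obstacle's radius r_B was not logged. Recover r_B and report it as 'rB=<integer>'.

m = 2357
d = (8, -6);  v_rel = (-2, 7),  |v_rel|² = 53
v_rel×d = (-2)·(-6) − (7)·(8) = -44
since m = R²·53 − (-44)²:  R² = (1936 + 2357) / 53 = 81
R = √81 = 9  ⇒  r_B = 9 − 1 = 8

rB=8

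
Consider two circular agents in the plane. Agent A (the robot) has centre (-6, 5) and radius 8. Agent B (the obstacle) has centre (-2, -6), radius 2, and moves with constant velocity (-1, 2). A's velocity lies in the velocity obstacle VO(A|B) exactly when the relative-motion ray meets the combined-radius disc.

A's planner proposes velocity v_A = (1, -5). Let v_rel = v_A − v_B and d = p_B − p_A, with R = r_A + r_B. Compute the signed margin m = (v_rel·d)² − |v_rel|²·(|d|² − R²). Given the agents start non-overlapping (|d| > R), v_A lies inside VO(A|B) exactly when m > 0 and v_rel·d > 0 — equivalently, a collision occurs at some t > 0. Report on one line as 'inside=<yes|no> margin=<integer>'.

d = (4, -11),  |d|² = 137;  R = 8+2 = 10,  c = 137−10² = 37
v_rel = (2, -7),  |v_rel|² = 53;  v_rel·d = (2)·(4) + (-7)·(-11) = 85
53·t² − 170·t + 37 = 0  ⇒  m = 85² − 53·37 = 5264
m = 5264 > 0,  v_rel·d = 85 > 0  ⇒  inside

inside=yes margin=5264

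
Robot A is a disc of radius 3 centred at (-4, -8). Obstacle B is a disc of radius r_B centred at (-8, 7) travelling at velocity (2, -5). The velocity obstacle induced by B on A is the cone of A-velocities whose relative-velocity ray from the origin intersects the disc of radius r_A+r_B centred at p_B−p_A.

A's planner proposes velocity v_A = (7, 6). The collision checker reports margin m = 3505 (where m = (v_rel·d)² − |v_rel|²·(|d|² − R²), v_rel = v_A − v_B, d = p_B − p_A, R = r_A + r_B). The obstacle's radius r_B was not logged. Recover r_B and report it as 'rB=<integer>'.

m = 3505
d = (-4, 15);  v_rel = (5, 11),  |v_rel|² = 146
v_rel×d = (5)·(15) − (11)·(-4) = 119
since m = R²·146 − 119²:  R² = (14161 + 3505) / 146 = 121
R = √121 = 11  ⇒  r_B = 11 − 3 = 8

rB=8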